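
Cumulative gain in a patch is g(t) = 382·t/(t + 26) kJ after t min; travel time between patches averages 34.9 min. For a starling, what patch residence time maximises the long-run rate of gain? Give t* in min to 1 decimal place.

Optimal t* satisfies g'(t*) = g(t*)/(T + t*).
g'(t) = 382·26/(t + 26)². Setting 382·26/(t+26)² = 382t/[(t+26)(34.9+t)] gives 26(34.9+t) = t(t+26), so t² = 26×34.9 = 907.4.
t* = √907.4 = 30.12 min.

30.1 min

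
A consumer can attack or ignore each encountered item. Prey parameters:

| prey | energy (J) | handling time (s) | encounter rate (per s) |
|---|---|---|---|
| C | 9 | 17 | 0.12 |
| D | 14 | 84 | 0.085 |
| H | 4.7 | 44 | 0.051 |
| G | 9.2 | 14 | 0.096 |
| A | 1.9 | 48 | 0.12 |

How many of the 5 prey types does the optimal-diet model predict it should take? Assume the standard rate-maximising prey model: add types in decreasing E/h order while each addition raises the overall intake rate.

Profitabilities (E/h, J/s): G 0.657, C 0.529, D 0.167, H 0.107, A 0.0396. Add prey in this order while the next type's profitability exceeds the intake rate on those already taken.
Rate on top 1: 0.3768. C: 0.529 > 0.3768 → include.
Rate on top 2: 0.4478. D: 0.167 < 0.4478 → exclude; stop.
Optimal diet: G, C — 2 of 5 types.

2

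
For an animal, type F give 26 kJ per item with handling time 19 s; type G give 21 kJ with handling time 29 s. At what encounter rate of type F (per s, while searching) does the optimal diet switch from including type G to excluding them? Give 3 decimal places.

Drop type G once their profitability E₂/h₂ falls below the rate achievable on type F alone: E₂/h₂ = λE₁/(1 + λh₁).
Solve for λ: λE₁h₂ = E₂(1 + λh₁) → λ(E₁h₂ − E₂h₁) = E₂ → λ = E₂/(E₁h₂ − E₂h₁).
λ = 21/(26×29 − 21×19) = 21/355 = 0.05915 per s.

0.059 per s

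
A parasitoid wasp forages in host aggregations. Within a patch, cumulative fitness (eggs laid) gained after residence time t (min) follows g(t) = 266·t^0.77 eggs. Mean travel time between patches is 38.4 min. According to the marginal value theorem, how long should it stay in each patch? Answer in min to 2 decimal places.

128.56 min

By the marginal value theorem, leave when the instantaneous gain rate g'(t) equals the habitat-wide average g(t)/(T + t).
g'(t) = 0.77·266·t^-0.23. Setting 0.77·266·t^-0.23 = 266·t^0.77/(38.4+t) gives 0.77(38.4+t) = t, so 0.23·t = 0.77×38.4.
t* = 0.77×38.4/0.23 = 128.6 min.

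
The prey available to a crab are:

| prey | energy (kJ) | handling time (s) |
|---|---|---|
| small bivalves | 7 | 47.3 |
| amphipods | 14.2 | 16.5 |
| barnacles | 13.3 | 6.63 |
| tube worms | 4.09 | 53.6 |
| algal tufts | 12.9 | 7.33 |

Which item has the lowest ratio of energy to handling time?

tube worms

Profitability E/h (kJ/s): small bivalves = 7/47.3 = 0.148, amphipods = 14.2/16.5 = 0.861, barnacles = 13.3/6.63 = 2.01, tube worms = 4.09/53.6 = 0.0763, algal tufts = 12.9/7.33 = 1.76.
Ranked: barnacles > algal tufts > amphipods > small bivalves > tube worms.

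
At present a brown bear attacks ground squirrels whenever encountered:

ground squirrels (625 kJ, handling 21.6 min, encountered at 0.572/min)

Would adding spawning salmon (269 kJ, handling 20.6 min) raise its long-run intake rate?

Intake rate on the current diet: R = (0.572×625) / (1 + 0.572×21.6) = 357.5/13.36 = 26.77 kJ/min.
Profitability of spawning salmon: 269/20.6 = 13.06 kJ/min.
Since 13.06 < R, time spent handling spawning salmon is better spent searching.

No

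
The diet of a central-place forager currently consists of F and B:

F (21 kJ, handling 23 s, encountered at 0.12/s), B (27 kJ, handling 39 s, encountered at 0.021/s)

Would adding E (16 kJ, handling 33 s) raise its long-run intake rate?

Current rate: (0.12×21 + 0.021×27)/(1 + 0.12×23 + 0.021×39) = 0.6742 kJ/s.
Profitability of E: 16/33 = 0.4848 kJ/s.
0.4848 < 0.6742, so adding E would lower the average — exclude it.

No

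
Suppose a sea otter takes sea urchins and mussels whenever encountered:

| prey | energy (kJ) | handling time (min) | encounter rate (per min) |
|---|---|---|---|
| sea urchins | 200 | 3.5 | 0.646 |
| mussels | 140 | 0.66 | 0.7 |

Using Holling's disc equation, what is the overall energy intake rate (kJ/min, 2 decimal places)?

61.03 kJ/min

R = Σλ_iE_i / (1 + Σλ_ih_i)
Numerator: 0.646×200 + 0.7×140 = 227.2
Denominator: 1 + 0.646×3.5 + 0.7×0.66 = 3.723
R = 227.2/3.723 = 61.03 kJ/min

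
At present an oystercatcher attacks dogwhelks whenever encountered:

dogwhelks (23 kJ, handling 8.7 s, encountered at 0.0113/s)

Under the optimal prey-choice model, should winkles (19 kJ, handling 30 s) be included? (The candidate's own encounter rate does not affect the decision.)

Yes

On dogwhelks alone, R = ΣλE/(1+Σλh) = 0.2599/1.098 = 0.2366 kJ/s.
Profitability of winkles: 19/30 = 0.6333 kJ/s.
Since 0.6333 > R, including winkles increases the long-run rate.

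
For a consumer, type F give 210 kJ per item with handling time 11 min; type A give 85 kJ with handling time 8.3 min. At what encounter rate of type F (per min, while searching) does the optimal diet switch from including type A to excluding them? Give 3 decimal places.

Drop type A once their profitability E₂/h₂ falls below the rate achievable on type F alone: E₂/h₂ = λE₁/(1 + λh₁).
Solve for λ: λE₁h₂ = E₂(1 + λh₁) → λ(E₁h₂ − E₂h₁) = E₂ → λ = E₂/(E₁h₂ − E₂h₁).
λ = 85/(210×8.3 − 85×11) = 85/808 = 0.1052 per min.

0.105 per min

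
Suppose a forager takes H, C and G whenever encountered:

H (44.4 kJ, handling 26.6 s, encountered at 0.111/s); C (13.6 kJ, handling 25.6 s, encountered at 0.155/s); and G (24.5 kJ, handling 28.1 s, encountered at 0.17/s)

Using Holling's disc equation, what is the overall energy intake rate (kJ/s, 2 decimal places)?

R = Σλ_iE_i / (1 + Σλ_ih_i)
Numerator: 0.111×44.4 + 0.155×13.6 + 0.17×24.5 = 11.2
Denominator: 1 + 0.111×26.6 + 0.155×25.6 + 0.17×28.1 = 12.7
R = 11.2/12.7 = 0.8822 kJ/s

0.88 kJ/s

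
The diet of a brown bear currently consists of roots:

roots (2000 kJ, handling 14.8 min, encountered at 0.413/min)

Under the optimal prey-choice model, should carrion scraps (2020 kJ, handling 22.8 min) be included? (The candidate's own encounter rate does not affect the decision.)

No

Intake rate on the current diet: R = (0.413×2000) / (1 + 0.413×14.8) = 826/7.112 = 116.1 kJ/min.
Profitability of carrion scraps: 2020/22.8 = 88.6 kJ/min.
Since 88.6 < R, time spent handling carrion scraps is better spent searching.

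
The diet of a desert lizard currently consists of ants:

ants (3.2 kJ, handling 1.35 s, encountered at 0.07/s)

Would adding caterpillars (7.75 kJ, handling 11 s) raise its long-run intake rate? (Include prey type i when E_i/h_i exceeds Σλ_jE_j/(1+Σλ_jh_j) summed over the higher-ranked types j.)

On ants alone, R = ΣλE/(1+Σλh) = 0.224/1.095 = 0.2047 kJ/s.
caterpillars: E/h = 7.75/11 = 0.7045 kJ/s.
0.7045 > 0.2047, so adding caterpillars raises the average — include it.

Yes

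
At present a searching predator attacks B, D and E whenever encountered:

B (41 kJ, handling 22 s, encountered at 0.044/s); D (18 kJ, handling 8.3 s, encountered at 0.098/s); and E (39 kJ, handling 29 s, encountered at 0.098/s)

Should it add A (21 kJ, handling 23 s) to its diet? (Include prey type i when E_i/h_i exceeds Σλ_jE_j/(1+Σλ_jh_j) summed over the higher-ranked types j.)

No

Intake rate on the current diet: R = (0.044×41 + 0.098×18 + 0.098×39) / (1 + 0.044×22 + 0.098×8.3 + 0.098×29) = 7.39/5.623 = 1.314 kJ/s.
A: E/h = 21/23 = 0.913 kJ/s.
Since 0.913 < R, time spent handling A is better spent searching.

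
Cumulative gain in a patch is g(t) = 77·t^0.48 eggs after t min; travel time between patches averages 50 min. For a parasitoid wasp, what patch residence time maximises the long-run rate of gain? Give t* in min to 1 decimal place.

46.2 min

Maximise g(t)/(T+t): set derivative to zero → g'(t)(T+t) = g(t).
g'(t) = 0.48·77·t^-0.52. Setting 0.48·77·t^-0.52 = 77·t^0.48/(50+t) gives 0.48(50+t) = t, so 0.52·t = 0.48×50.
t* = 0.48×50/0.52 = 46.15 min.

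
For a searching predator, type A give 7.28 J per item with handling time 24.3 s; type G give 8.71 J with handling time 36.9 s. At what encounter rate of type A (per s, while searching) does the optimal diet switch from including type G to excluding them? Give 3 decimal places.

Drop type G once their profitability E₂/h₂ falls below the rate achievable on type A alone: E₂/h₂ = λE₁/(1 + λh₁).
Solve for λ: λE₁h₂ = E₂(1 + λh₁) → λ(E₁h₂ − E₂h₁) = E₂ → λ = E₂/(E₁h₂ − E₂h₁).
λ = 8.71/(7.28×36.9 − 8.71×24.3) = 8.71/56.98 = 0.1529 per s.

0.153 per s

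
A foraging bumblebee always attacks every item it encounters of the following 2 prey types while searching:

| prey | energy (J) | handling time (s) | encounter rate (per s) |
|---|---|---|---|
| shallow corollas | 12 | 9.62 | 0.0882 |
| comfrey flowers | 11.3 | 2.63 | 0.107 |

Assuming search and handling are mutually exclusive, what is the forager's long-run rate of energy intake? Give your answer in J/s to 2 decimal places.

Energy encountered per unit search time: 0.0882×12 + 0.107×11.3 = 2.268 J/s.
Handling time per unit search time: 0.0882×9.62 + 0.107×2.63 = 1.13.
Rate = 2.268/(1 + 1.13) = 1.065 J/s.

1.06 J/s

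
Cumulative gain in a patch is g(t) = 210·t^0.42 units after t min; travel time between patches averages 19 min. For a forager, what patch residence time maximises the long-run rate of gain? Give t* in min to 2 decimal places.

13.76 min

By the marginal value theorem, leave when the instantaneous gain rate g'(t) equals the habitat-wide average g(t)/(T + t).
g'(t) = 0.42·210·t^-0.58. Setting 0.42·210·t^-0.58 = 210·t^0.42/(19+t) gives 0.42(19+t) = t, so 0.58·t = 0.42×19.
t* = 0.42×19/0.58 = 13.76 min.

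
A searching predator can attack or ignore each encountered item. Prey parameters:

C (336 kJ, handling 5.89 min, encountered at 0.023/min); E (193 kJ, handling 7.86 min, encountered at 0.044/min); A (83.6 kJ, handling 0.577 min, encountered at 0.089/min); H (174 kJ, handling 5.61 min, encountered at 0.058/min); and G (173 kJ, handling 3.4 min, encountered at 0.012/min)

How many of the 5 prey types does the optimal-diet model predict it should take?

5

E/h in descending order: A 145, C 57, G 50.9, H 31, E 24.6 kJ/min. The optimal diet is the largest prefix of this list for which every included type satisfies E_i/h_i > R on the types above it.
Rate on top 1: 7.077. C: 57 > 7.077 → include.
Rate on top 2: 12.78. G: 50.9 > 12.78 → include.
Rate on top 3: 14.05. H: 31 > 14.05 → include.
Rate on top 4: 17.6. E: 24.6 > 17.6 → include.
Optimal diet: A, C, G, H, E — 5 of 5 types.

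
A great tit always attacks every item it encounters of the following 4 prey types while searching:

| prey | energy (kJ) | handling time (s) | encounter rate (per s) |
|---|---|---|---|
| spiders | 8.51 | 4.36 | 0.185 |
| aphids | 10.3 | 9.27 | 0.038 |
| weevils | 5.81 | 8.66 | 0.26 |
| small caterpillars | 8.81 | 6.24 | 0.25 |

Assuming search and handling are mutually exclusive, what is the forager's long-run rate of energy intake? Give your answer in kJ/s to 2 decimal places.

0.95 kJ/s

R = (0.185×8.51 + 0.038×10.3 + 0.26×5.81 + 0.25×8.81) / (1 + 0.185×4.36 + 0.038×9.27 + 0.26×8.66 + 0.25×6.24) = 5.679/5.97 = 0.9512 kJ/s.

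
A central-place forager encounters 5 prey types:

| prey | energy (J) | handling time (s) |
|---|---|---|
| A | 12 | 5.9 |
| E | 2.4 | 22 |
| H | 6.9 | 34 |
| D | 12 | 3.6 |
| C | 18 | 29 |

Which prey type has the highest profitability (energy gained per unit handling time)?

Profitability E/h (J/s): A = 12/5.9 = 2.03, E = 2.4/22 = 0.109, H = 6.9/34 = 0.203, D = 12/3.6 = 3.33, C = 18/29 = 0.621.
Ranked: D > A > C > H > E.

D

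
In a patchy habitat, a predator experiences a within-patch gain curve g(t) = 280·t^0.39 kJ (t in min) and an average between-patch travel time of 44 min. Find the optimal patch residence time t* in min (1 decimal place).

Maximise g(t)/(T+t): set derivative to zero → g'(t)(T+t) = g(t).
g'(t) = 0.39·280·t^-0.61. Setting 0.39·280·t^-0.61 = 280·t^0.39/(44+t) gives 0.39(44+t) = t, so 0.61·t = 0.39×44.
t* = 0.39×44/0.61 = 28.13 min.

28.1 min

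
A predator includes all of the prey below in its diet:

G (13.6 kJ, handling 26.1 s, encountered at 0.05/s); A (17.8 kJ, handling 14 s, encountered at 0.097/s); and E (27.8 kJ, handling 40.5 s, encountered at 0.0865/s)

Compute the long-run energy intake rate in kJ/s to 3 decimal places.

R = (0.05×13.6 + 0.097×17.8 + 0.0865×27.8) / (1 + 0.05×26.1 + 0.097×14 + 0.0865×40.5) = 4.811/7.166 = 0.6714 kJ/s.

0.671 kJ/s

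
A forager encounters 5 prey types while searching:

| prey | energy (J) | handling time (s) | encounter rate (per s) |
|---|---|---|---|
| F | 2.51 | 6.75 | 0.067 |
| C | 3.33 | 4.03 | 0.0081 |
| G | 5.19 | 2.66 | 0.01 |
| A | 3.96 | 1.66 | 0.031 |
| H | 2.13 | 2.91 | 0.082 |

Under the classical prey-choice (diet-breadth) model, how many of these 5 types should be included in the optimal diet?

5

Rank by E/h (J/s): A 2.39, G 1.95, C 0.826, H 0.732, F 0.372. Include each in turn until the next type's E/h falls below the running intake rate.
Rate on top 1: 0.1168. G: 1.95 > 0.1168 → include.
Rate on top 2: 0.162. C: 0.826 > 0.162 → include.
Rate on top 3: 0.1815. H: 0.732 > 0.1815 → include.
Rate on top 4: 0.2789. F: 0.372 > 0.2789 → include.
Optimal diet: A, G, C, H, F — 5 of 5 types.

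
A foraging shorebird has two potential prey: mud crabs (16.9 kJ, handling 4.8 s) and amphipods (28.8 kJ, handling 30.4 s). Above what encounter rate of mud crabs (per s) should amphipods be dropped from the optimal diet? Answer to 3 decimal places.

At the threshold, the rate on mud crabs alone equals the profitability of amphipods: λ·16.9/(1 + λ·4.8) = 28.8/30.4 = 0.9474.
Rearranging, λ(16.9 − 0.9474×4.8) = 0.9474, so λ = 0.9474/12.35 = 0.07669 per s.

0.077 per s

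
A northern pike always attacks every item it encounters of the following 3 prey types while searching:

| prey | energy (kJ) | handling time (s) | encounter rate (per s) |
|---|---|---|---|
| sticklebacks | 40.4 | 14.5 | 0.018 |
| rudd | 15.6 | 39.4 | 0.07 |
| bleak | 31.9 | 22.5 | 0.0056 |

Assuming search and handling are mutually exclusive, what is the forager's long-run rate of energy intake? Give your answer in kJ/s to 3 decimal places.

R = Σλ_iE_i / (1 + Σλ_ih_i)
Numerator: 0.018×40.4 + 0.07×15.6 + 0.0056×31.9 = 1.998
Denominator: 1 + 0.018×14.5 + 0.07×39.4 + 0.0056×22.5 = 4.145
R = 1.998/4.145 = 0.482 kJ/s

0.482 kJ/s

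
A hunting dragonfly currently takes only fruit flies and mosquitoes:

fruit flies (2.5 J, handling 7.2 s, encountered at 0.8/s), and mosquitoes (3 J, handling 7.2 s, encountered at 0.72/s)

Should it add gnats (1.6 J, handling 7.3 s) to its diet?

No

On fruit flies and mosquitoes alone, R = ΣλE/(1+Σλh) = 4.16/11.94 = 0.3483 J/s.
gnats: E/h = 1.6/7.3 = 0.2192 J/s.
0.2192 < 0.3483, so adding gnats would lower the average — exclude it.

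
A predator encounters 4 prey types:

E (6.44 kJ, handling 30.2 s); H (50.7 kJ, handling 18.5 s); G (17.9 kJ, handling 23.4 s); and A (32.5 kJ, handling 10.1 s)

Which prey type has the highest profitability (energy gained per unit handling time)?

A

Profitability E/h (kJ/s): E = 6.44/30.2 = 0.213, H = 50.7/18.5 = 2.74, G = 17.9/23.4 = 0.765, A = 32.5/10.1 = 3.22.
Ranked: A > H > G > E.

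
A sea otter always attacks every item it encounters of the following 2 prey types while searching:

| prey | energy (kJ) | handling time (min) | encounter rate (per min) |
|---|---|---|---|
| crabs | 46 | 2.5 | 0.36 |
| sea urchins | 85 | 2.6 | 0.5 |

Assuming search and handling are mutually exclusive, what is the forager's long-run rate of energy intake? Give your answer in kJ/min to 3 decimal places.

R = (0.36×46 + 0.5×85) / (1 + 0.36×2.5 + 0.5×2.6) = 59.06/3.2 = 18.46 kJ/min.

18.456 kJ/min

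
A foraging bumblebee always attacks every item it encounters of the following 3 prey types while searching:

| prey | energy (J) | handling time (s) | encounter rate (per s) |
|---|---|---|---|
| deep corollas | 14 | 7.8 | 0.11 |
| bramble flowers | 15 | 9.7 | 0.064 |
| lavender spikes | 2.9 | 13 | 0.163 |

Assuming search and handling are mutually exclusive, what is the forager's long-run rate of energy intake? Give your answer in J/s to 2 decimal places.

0.65 J/s

R = Σλ_iE_i / (1 + Σλ_ih_i)
Numerator: 0.11×14 + 0.064×15 + 0.163×2.9 = 2.973
Denominator: 1 + 0.11×7.8 + 0.064×9.7 + 0.163×13 = 4.598
R = 2.973/4.598 = 0.6465 J/s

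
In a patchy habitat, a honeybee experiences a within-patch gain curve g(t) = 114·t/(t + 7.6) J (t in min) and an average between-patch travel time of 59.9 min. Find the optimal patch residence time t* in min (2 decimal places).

21.34 min

Optimal t* satisfies g'(t*) = g(t*)/(T + t*).
g'(t) = 114·7.6/(t + 7.6)². Setting 114·7.6/(t+7.6)² = 114t/[(t+7.6)(59.9+t)] gives 7.6(59.9+t) = t(t+7.6), so t² = 7.6×59.9 = 455.2.
t* = √455.2 = 21.34 min.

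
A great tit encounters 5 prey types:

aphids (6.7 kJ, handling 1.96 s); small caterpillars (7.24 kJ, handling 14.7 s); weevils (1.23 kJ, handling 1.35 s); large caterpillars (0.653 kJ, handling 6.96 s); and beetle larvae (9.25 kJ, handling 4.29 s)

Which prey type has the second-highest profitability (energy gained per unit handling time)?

Profitability E/h (kJ/s): aphids = 6.7/1.96 = 3.42, small caterpillars = 7.24/14.7 = 0.493, weevils = 1.23/1.35 = 0.911, large caterpillars = 0.653/6.96 = 0.0938, beetle larvae = 9.25/4.29 = 2.16.
Ranked: aphids > beetle larvae > weevils > small caterpillars > large caterpillars.

beetle larvae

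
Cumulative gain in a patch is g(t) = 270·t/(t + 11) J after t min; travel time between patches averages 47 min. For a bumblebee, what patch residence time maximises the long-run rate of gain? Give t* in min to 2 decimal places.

Optimal t* satisfies g'(t*) = g(t*)/(T + t*).
g'(t) = 270·11/(t + 11)². Setting 270·11/(t+11)² = 270t/[(t+11)(47+t)] gives 11(47+t) = t(t+11), so t² = 11×47 = 517.
t* = √517 = 22.74 min.

22.74 min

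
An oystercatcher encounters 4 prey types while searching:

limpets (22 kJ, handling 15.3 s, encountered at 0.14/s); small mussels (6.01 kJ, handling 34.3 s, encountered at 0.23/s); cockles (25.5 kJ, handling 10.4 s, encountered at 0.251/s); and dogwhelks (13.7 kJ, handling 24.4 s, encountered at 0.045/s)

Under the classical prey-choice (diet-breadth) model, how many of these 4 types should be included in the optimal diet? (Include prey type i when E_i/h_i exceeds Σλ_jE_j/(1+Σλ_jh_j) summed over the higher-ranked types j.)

Profitabilities (E/h, kJ/s): cockles 2.45, limpets 1.44, dogwhelks 0.561, small mussels 0.175. Add prey in this order while the next type's profitability exceeds the intake rate on those already taken.
Rate on top 1: 1.773. limpets: 1.44 < 1.773 → exclude; stop.
Optimal diet: cockles — 1 of 4 types.

1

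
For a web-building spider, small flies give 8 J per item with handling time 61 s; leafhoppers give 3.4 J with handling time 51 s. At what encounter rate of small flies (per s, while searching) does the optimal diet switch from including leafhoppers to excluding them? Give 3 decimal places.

At the threshold, the rate on small flies alone equals the profitability of leafhoppers: λ·8/(1 + λ·61) = 3.4/51 = 0.06667.
Rearranging, λ(8 − 0.06667×61) = 0.06667, so λ = 0.06667/3.933 = 0.01695 per s.

0.017 per s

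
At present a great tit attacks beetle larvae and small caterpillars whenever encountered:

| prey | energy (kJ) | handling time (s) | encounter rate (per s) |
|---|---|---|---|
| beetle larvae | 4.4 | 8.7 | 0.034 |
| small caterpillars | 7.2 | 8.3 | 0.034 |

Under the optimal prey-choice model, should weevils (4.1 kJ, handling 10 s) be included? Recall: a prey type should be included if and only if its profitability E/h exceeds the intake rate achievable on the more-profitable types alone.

Yes

On beetle larvae and small caterpillars alone, R = ΣλE/(1+Σλh) = 0.3944/1.578 = 0.2499 kJ/s.
Profitability of weevils: 4.1/10 = 0.41 kJ/s.
0.41 > 0.2499, so adding weevils raises the average — include it.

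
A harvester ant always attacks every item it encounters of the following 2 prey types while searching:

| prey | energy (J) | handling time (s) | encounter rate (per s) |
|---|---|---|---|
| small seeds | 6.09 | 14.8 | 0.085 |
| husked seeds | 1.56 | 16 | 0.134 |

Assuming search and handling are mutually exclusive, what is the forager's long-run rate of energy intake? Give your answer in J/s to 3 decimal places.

0.165 J/s

R = Σλ_iE_i / (1 + Σλ_ih_i)
Numerator: 0.085×6.09 + 0.134×1.56 = 0.7267
Denominator: 1 + 0.085×14.8 + 0.134×16 = 4.402
R = 0.7267/4.402 = 0.1651 J/s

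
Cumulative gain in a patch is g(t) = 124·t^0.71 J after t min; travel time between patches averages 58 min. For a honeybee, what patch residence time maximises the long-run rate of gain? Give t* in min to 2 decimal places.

142.00 min

Optimal t* satisfies g'(t*) = g(t*)/(T + t*).
g'(t) = 0.71·124·t^-0.29. Setting 0.71·124·t^-0.29 = 124·t^0.71/(58+t) gives 0.71(58+t) = t, so 0.29·t = 0.71×58.
t* = 0.71×58/0.29 = 142 min.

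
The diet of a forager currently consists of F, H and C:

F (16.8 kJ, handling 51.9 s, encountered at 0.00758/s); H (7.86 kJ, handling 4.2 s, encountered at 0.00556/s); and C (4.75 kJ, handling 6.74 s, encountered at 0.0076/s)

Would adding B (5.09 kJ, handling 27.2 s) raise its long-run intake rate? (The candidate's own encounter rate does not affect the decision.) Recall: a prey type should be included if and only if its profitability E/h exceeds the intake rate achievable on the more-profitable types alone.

Yes

On F, H and C alone, R = ΣλE/(1+Σλh) = 0.2071/1.468 = 0.1411 kJ/s.
Profitability of B: 5.09/27.2 = 0.1871 kJ/s.
0.1871 > 0.1411, so adding B raises the average — include it.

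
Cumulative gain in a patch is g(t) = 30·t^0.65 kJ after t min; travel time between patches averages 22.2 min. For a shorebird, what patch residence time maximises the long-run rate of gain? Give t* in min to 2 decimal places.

41.23 min

Optimal t* satisfies g'(t*) = g(t*)/(T + t*).
g'(t) = 0.65·30·t^-0.35. Setting 0.65·30·t^-0.35 = 30·t^0.65/(22.2+t) gives 0.65(22.2+t) = t, so 0.35·t = 0.65×22.2.
t* = 0.65×22.2/0.35 = 41.23 min.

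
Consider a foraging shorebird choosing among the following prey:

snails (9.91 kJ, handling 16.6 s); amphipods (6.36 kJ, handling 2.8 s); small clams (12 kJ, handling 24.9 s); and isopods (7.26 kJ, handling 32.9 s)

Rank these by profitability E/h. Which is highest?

amphipods

In descending order of E/h:
amphipods: 6.36/2.8 = 2.27 kJ/s
snails: 9.91/16.6 = 0.597 kJ/s
small clams: 12/24.9 = 0.482 kJ/s
isopods: 7.26/32.9 = 0.221 kJ/s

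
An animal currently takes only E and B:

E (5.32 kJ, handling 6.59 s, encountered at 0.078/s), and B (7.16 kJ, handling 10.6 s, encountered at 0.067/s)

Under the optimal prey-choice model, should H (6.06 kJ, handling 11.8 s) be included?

Yes

Current rate: (0.078×5.32 + 0.067×7.16)/(1 + 0.078×6.59 + 0.067×10.6) = 0.4022 kJ/s.
Profitability of H: 6.06/11.8 = 0.5136 kJ/s.
0.5136 > 0.4022, so adding H raises the average — include it.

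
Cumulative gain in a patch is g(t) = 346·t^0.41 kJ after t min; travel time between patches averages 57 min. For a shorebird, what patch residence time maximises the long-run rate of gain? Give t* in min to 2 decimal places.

39.61 min

Optimal t* satisfies g'(t*) = g(t*)/(T + t*).
g'(t) = 0.41·346·t^-0.59. Setting 0.41·346·t^-0.59 = 346·t^0.41/(57+t) gives 0.41(57+t) = t, so 0.59·t = 0.41×57.
t* = 0.41×57/0.59 = 39.61 min.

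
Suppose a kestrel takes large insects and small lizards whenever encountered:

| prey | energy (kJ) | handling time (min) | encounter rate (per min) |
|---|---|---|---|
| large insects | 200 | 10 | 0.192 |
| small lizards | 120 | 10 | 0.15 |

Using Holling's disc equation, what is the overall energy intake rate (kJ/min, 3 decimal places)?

R = (0.192×200 + 0.15×120) / (1 + 0.192×10 + 0.15×10) = 56.4/4.42 = 12.76 kJ/min.

12.760 kJ/min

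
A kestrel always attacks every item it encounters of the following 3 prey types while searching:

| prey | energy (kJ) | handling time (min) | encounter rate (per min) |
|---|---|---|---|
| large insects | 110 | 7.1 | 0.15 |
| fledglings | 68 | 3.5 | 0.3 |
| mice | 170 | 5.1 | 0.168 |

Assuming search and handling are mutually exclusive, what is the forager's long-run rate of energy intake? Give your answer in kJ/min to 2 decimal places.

16.48 kJ/min

R = (0.15×110 + 0.3×68 + 0.168×170) / (1 + 0.15×7.1 + 0.3×3.5 + 0.168×5.1) = 65.46/3.972 = 16.48 kJ/min.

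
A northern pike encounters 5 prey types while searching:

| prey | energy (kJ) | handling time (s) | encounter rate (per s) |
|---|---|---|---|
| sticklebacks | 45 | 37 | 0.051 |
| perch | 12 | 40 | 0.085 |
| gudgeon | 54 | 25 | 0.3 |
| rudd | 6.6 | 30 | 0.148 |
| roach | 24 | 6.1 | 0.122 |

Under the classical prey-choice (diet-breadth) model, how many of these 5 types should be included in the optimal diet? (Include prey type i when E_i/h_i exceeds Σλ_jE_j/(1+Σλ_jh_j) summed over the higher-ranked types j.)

Rank by E/h (kJ/s): roach 3.93, gudgeon 2.16, sticklebacks 1.22, perch 0.3, rudd 0.22. Include each in turn until the next type's E/h falls below the running intake rate.
Rate on top 1: 1.679. gudgeon: 2.16 > 1.679 → include.
Rate on top 2: 2.069. sticklebacks: 1.22 < 2.069 → exclude; stop.
Optimal diet: roach, gudgeon — 2 of 5 types.

2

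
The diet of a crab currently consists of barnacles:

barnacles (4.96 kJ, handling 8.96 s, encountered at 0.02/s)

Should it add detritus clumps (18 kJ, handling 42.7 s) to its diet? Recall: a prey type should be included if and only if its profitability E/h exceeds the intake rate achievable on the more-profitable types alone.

On barnacles alone, R = ΣλE/(1+Σλh) = 0.0992/1.179 = 0.08412 kJ/s.
Profitability of detritus clumps: 18/42.7 = 0.4215 kJ/s.
0.4215 > 0.08412, so adding detritus clumps raises the average — include it.

Yes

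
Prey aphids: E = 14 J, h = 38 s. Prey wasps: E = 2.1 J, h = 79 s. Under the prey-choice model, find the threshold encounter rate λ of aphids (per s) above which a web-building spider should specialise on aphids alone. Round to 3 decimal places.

0.002 per s

Drop wasps once their profitability E₂/h₂ falls below the rate achievable on aphids alone: E₂/h₂ = λE₁/(1 + λh₁).
Solve for λ: λE₁h₂ = E₂(1 + λh₁) → λ(E₁h₂ − E₂h₁) = E₂ → λ = E₂/(E₁h₂ − E₂h₁).
λ = 2.1/(14×79 − 2.1×38) = 2.1/1026 = 0.002046 per s.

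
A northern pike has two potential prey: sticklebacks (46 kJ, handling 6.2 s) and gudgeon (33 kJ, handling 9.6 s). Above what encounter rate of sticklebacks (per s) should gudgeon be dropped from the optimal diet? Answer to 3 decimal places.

Drop gudgeon once their profitability E₂/h₂ falls below the rate achievable on sticklebacks alone: E₂/h₂ = λE₁/(1 + λh₁).
Solve for λ: λE₁h₂ = E₂(1 + λh₁) → λ(E₁h₂ − E₂h₁) = E₂ → λ = E₂/(E₁h₂ − E₂h₁).
λ = 33/(46×9.6 − 33×6.2) = 33/237 = 0.1392 per s.

0.139 per s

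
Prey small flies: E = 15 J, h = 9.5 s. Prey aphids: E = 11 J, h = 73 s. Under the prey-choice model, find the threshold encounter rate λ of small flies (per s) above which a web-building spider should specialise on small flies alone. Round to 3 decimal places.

0.011 per s

At the threshold, the rate on small flies alone equals the profitability of aphids: λ·15/(1 + λ·9.5) = 11/73 = 0.1507.
Rearranging, λ(15 − 0.1507×9.5) = 0.1507, so λ = 0.1507/13.57 = 0.01111 per s.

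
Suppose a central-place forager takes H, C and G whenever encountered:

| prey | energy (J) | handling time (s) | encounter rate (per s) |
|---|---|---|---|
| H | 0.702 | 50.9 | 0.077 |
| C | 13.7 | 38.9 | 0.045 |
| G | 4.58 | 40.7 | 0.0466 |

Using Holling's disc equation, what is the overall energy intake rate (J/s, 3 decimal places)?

0.103 J/s

R = Σλ_iE_i / (1 + Σλ_ih_i)
Numerator: 0.077×0.702 + 0.045×13.7 + 0.0466×4.58 = 0.884
Denominator: 1 + 0.077×50.9 + 0.045×38.9 + 0.0466×40.7 = 8.566
R = 0.884/8.566 = 0.1032 J/s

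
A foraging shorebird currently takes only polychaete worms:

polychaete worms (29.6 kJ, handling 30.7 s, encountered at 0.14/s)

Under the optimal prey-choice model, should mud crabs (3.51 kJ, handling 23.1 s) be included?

No

On polychaete worms alone, R = ΣλE/(1+Σλh) = 4.144/5.298 = 0.7822 kJ/s.
mud crabs: E/h = 3.51/23.1 = 0.1519 kJ/s.
Since 0.1519 < R, time spent handling mud crabs is better spent searching.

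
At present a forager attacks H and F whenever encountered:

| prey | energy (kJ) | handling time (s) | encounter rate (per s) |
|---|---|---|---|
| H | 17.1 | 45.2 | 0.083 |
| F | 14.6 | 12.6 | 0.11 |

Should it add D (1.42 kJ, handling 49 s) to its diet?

No

Intake rate on the current diet: R = (0.083×17.1 + 0.11×14.6) / (1 + 0.083×45.2 + 0.11×12.6) = 3.025/6.138 = 0.4929 kJ/s.
Profitability of D: 1.42/49 = 0.02898 kJ/s.
Since 0.02898 < R, time spent handling D is better spent searching.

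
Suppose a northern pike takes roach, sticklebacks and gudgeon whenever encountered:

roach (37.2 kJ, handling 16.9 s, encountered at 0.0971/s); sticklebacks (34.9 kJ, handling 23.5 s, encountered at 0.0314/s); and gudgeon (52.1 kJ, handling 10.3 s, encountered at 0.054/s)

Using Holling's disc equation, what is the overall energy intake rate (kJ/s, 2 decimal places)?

1.91 kJ/s

R = (0.0971×37.2 + 0.0314×34.9 + 0.054×52.1) / (1 + 0.0971×16.9 + 0.0314×23.5 + 0.054×10.3) = 7.521/3.935 = 1.911 kJ/s.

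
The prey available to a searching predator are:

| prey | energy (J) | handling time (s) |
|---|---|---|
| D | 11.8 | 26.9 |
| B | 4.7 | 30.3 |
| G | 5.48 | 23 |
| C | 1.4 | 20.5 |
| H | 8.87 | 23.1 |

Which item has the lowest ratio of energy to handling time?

In descending order of E/h:
D: 11.8/26.9 = 0.439 J/s
H: 8.87/23.1 = 0.384 J/s
G: 5.48/23 = 0.238 J/s
B: 4.7/30.3 = 0.155 J/s
C: 1.4/20.5 = 0.0683 J/s

C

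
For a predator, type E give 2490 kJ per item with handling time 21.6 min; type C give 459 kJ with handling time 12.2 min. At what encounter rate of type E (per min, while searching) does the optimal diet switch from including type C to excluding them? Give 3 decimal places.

0.022 per min

The zero-one rule: include type C iff E₂/h₂ > λE₁/(1+λh₁). Equality gives the switch point.
λE₁h₂ = E₂ + λE₂h₁ ⇒ λ = E₂/(E₁h₂ − E₂h₁) = 459/(3.038e+04 − 9914) = 0.02243 per min.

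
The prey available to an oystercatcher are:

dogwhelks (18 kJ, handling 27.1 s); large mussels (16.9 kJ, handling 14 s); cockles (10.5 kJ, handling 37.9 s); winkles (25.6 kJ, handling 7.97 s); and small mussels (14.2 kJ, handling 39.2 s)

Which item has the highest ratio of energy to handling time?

winkles

Profitability E/h (kJ/s): dogwhelks = 18/27.1 = 0.664, large mussels = 16.9/14 = 1.21, cockles = 10.5/37.9 = 0.277, winkles = 25.6/7.97 = 3.21, small mussels = 14.2/39.2 = 0.362.
Ranked: winkles > large mussels > dogwhelks > small mussels > cockles.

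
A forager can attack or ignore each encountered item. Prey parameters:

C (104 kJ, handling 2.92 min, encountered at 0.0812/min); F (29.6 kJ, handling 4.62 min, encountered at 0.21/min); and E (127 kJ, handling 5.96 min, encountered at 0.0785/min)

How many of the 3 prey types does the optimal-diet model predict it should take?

E/h in descending order: C 35.6, E 21.3, F 6.41 kJ/min. The optimal diet is the largest prefix of this list for which every included type satisfies E_i/h_i > R on the types above it.
Rate on top 1: 6.826. E: 21.3 > 6.826 → include.
Rate on top 2: 10.8. F: 6.41 < 10.8 → exclude; stop.
Optimal diet: C, E — 2 of 3 types.

2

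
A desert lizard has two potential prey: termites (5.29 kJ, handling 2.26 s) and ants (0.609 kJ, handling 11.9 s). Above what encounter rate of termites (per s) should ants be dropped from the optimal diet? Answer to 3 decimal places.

0.010 per s

The zero-one rule: include ants iff E₂/h₂ > λE₁/(1+λh₁). Equality gives the switch point.
λE₁h₂ = E₂ + λE₂h₁ ⇒ λ = E₂/(E₁h₂ − E₂h₁) = 0.609/(62.95 − 1.376) = 0.00989 per s.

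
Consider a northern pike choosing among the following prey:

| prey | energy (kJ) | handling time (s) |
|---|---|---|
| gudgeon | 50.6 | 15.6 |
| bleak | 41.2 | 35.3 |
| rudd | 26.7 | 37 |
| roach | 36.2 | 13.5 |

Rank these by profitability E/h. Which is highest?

gudgeon

In descending order of E/h:
gudgeon: 50.6/15.6 = 3.24 kJ/s
roach: 36.2/13.5 = 2.68 kJ/s
bleak: 41.2/35.3 = 1.17 kJ/s
rudd: 26.7/37 = 0.722 kJ/s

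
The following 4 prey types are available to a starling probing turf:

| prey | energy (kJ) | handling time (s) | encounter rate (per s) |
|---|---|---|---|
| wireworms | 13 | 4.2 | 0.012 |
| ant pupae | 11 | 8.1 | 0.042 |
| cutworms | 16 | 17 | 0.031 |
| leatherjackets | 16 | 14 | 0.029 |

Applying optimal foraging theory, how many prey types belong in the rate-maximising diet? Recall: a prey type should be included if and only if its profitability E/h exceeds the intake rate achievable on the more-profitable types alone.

4

Profitabilities (E/h, kJ/s): wireworms 3.1, ant pupae 1.36, leatherjackets 1.14, cutworms 0.941. Add prey in this order while the next type's profitability exceeds the intake rate on those already taken.
Rate on top 1: 0.1485. ant pupae: 1.36 > 0.1485 → include.
Rate on top 2: 0.4444. leatherjackets: 1.14 > 0.4444 → include.
Rate on top 3: 0.6022. cutworms: 0.941 > 0.6022 → include.
Optimal diet: wireworms, ant pupae, leatherjackets, cutworms — 4 of 4 types.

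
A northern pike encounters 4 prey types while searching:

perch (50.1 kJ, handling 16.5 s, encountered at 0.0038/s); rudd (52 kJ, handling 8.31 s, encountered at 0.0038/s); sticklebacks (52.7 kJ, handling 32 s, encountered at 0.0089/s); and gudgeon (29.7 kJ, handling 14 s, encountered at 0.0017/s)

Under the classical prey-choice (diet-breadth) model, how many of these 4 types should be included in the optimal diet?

Rank by E/h (kJ/s): rudd 6.26, perch 3.04, gudgeon 2.12, sticklebacks 1.65. Include each in turn until the next type's E/h falls below the running intake rate.
Rate on top 1: 0.1916. perch: 3.04 > 0.1916 → include.
Rate on top 2: 0.3546. gudgeon: 2.12 > 0.3546 → include.
Rate on top 3: 0.3922. sticklebacks: 1.65 > 0.3922 → include.
Optimal diet: rudd, perch, gudgeon, sticklebacks — 4 of 4 types.

4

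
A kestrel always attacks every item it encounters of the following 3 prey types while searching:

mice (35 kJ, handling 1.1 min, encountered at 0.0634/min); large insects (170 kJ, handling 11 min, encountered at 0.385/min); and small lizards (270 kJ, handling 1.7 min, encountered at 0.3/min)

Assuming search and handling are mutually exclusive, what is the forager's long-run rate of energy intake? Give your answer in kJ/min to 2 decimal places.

R = Σλ_iE_i / (1 + Σλ_ih_i)
Numerator: 0.0634×35 + 0.385×170 + 0.3×270 = 148.7
Denominator: 1 + 0.0634×1.1 + 0.385×11 + 0.3×1.7 = 5.815
R = 148.7/5.815 = 25.57 kJ/min

25.57 kJ/min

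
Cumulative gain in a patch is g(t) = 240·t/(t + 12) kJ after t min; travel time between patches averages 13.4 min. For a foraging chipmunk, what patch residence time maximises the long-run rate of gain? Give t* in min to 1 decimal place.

12.7 min

Optimal t* satisfies g'(t*) = g(t*)/(T + t*).
g'(t) = 240·12/(t + 12)². Setting 240·12/(t+12)² = 240t/[(t+12)(13.4+t)] gives 12(13.4+t) = t(t+12), so t² = 12×13.4 = 160.8.
t* = √160.8 = 12.68 min.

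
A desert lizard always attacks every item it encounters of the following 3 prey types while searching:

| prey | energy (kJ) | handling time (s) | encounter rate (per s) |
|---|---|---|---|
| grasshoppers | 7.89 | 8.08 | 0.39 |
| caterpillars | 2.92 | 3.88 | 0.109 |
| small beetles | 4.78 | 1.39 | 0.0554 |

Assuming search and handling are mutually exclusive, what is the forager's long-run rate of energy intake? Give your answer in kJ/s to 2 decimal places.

0.79 kJ/s

R = (0.39×7.89 + 0.109×2.92 + 0.0554×4.78) / (1 + 0.39×8.08 + 0.109×3.88 + 0.0554×1.39) = 3.66/4.651 = 0.7869 kJ/s.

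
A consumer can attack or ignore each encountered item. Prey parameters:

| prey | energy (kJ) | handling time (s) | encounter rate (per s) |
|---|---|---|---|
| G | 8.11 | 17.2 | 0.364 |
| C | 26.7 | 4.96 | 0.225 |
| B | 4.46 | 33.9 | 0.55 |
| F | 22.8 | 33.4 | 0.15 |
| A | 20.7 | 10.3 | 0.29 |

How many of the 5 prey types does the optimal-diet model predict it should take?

Profitabilities (E/h, kJ/s): C 5.38, A 2.01, F 0.683, G 0.472, B 0.132. Add prey in this order while the next type's profitability exceeds the intake rate on those already taken.
Rate on top 1: 2.839. A: 2.01 < 2.839 → exclude; stop.
Optimal diet: C — 1 of 5 types.

1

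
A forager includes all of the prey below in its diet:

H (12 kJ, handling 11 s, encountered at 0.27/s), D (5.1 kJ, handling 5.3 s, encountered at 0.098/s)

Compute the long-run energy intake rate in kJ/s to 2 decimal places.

R = (0.27×12 + 0.098×5.1) / (1 + 0.27×11 + 0.098×5.3) = 3.74/4.489 = 0.833 kJ/s.

0.83 kJ/s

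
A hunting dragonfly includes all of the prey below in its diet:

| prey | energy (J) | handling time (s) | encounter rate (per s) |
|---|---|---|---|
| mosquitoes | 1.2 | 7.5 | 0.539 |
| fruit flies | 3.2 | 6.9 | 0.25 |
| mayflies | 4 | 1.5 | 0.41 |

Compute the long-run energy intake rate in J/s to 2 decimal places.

Energy encountered per unit search time: 0.539×1.2 + 0.25×3.2 + 0.41×4 = 3.087 J/s.
Handling time per unit search time: 0.539×7.5 + 0.25×6.9 + 0.41×1.5 = 6.383.
Rate = 3.087/(1 + 6.383) = 0.4181 J/s.

0.42 J/s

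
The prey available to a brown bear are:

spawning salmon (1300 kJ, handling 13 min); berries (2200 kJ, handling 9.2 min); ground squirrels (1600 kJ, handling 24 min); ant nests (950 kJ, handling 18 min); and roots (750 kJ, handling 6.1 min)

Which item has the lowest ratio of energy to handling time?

ant nests

Profitability E/h (kJ/min): spawning salmon = 1300/13 = 100, berries = 2200/9.2 = 239, ground squirrels = 1600/24 = 66.7, ant nests = 950/18 = 52.8, roots = 750/6.1 = 123.
Ranked: berries > roots > spawning salmon > ground squirrels > ant nests.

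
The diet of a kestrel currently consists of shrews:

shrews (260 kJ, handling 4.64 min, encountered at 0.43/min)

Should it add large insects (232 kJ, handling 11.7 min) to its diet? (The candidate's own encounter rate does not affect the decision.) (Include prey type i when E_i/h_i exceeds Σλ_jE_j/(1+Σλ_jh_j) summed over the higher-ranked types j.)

On shrews alone, R = ΣλE/(1+Σλh) = 111.8/2.995 = 37.33 kJ/min.
large insects: E/h = 232/11.7 = 19.83 kJ/min.
Since 19.83 < R, time spent handling large insects is better spent searching.

No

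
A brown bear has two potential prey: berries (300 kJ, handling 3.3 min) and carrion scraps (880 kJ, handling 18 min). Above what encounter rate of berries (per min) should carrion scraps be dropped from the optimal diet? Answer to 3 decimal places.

Drop carrion scraps once their profitability E₂/h₂ falls below the rate achievable on berries alone: E₂/h₂ = λE₁/(1 + λh₁).
Solve for λ: λE₁h₂ = E₂(1 + λh₁) → λ(E₁h₂ − E₂h₁) = E₂ → λ = E₂/(E₁h₂ − E₂h₁).
λ = 880/(300×18 − 880×3.3) = 880/2496 = 0.3526 per min.

0.353 per min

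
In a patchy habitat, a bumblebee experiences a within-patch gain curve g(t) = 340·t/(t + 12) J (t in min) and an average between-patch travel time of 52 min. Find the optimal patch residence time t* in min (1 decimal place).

Maximise g(t)/(T+t): set derivative to zero → g'(t)(T+t) = g(t).
g'(t) = 340·12/(t + 12)². Setting 340·12/(t+12)² = 340t/[(t+12)(52+t)] gives 12(52+t) = t(t+12), so t² = 12×52 = 624.
t* = √624 = 24.98 min.

25.0 min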